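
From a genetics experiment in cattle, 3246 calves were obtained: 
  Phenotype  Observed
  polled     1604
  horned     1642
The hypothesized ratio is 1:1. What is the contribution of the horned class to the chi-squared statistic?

Total ratio parts = 2. Expected numbers out of 3246:
  polled: 3246 × 1/2 = 1623
  horned: 3246 × 1/2 = 1623
Contribution of horned: (1642 − 1623)² / 1623 = 0.2224

0.222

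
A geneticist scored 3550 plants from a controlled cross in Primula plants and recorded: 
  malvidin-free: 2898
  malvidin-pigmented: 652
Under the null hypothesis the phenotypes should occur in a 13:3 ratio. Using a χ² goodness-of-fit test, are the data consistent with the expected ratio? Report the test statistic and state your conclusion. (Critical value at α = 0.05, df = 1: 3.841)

0.343; consistent

The 13:3 ratio has 16 parts, so with N = 3550 the expected counts are:
  malvidin-free: 3550 × 13/16 = 2884.375
  malvidin-pigmented: 3550 × 3/16 = 665.625
χ² = Σ (O − E)² / E
  malvidin-free: (2898 − 2884.375)² / 2884.375 = 0.0644
  malvidin-pigmented: (652 − 665.625)² / 665.625 = 0.2789
χ² = 0.0644 + 0.2789 = 0.3433 ≈ 0.343
Degrees of freedom = 2 − 1 = 1; critical value at α = 0.05 is 3.841.
Since 0.343 < 3.841, we fail to reject the null hypothesis — the data are consistent with the 13:3 ratio.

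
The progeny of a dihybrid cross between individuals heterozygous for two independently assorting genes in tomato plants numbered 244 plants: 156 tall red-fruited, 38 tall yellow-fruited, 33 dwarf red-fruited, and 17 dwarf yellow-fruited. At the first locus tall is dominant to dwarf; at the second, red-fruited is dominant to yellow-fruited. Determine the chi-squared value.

7.628

A dihybrid F₂ with independent assortment and complete dominance at both loci gives a 9:3:3:1 phenotypic ratio.
Under the 9:3:3:1 hypothesis (Σ ratio = 16, N = 244):
  tall red-fruited: 244 × 9/16 = 137.25
  tall yellow-fruited: 244 × 3/16 = 45.75
  dwarf red-fruited: 244 × 3/16 = 45.75
  dwarf yellow-fruited: 244 × 1/16 = 15.25
χ² = Σ (O − E)² / E
  tall red-fruited: (156 − 137.25)² / 137.25 = 2.5615
  tall yellow-fruited: (38 − 45.75)² / 45.75 = 1.3128
  dwarf red-fruited: (33 − 45.75)² / 45.75 = 3.5533
  dwarf yellow-fruited: (17 − 15.25)² / 15.25 = 0.2008
χ² = 2.5615 + 1.3128 + 3.5533 + 0.2008 = 7.6284 ≈ 7.628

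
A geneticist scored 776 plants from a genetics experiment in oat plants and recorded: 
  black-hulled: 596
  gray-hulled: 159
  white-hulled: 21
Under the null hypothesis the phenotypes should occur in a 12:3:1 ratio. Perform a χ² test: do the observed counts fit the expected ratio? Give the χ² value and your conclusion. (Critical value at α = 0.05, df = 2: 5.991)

17.182; not consistent

Total ratio parts = 16. Expected numbers out of 776:
  black-hulled: 776 × 12/16 = 582
  gray-hulled: 776 × 3/16 = 145.5
  white-hulled: 776 × 1/16 = 48.5
χ² = Σ (O − E)² / E
  black-hulled: (596 − 582)² / 582 = 0.3368
  gray-hulled: (159 − 145.5)² / 145.5 = 1.2526
  white-hulled: (21 − 48.5)² / 48.5 = 15.5928
χ² = 0.3368 + 1.2526 + 15.5928 = 17.1822 ≈ 17.182
Degrees of freedom = 3 − 1 = 2; critical value at α = 0.05 is 5.991.
Since 17.182 > 5.991, we reject the null hypothesis — the data do not fit the 12:3:1 ratio.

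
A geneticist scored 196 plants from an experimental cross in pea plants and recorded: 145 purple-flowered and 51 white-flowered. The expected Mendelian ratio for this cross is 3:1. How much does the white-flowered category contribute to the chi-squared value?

Expected counts for N = 196 under a 3:1 ratio (total parts = 4):
  purple-flowered: 196 × 3/4 = 147
  white-flowered: 196 × 1/4 = 49
Contribution of white-flowered: (51 − 49)² / 49 = 0.0816

0.082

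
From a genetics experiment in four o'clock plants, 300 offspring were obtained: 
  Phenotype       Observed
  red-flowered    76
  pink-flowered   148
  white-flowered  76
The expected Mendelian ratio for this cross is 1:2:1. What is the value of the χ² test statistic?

0.053

The 1:2:1 ratio has 4 parts, so with N = 300 the expected counts are:
  red-flowered: 300 × 1/4 = 75
  pink-flowered: 300 × 2/4 = 150
  white-flowered: 300 × 1/4 = 75
χ² = Σ (O − E)² / E
  red-flowered: (76 − 75)² / 75 = 0.0133
  pink-flowered: (148 − 150)² / 150 = 0.0267
  white-flowered: (76 − 75)² / 75 = 0.0133
χ² = 0.0133 + 0.0267 + 0.0133 = 0.0533 ≈ 0.053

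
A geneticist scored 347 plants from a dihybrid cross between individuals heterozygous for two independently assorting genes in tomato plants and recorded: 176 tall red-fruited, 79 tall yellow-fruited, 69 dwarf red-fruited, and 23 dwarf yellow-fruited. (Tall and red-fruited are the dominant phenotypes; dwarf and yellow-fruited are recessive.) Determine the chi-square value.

5.190

A dihybrid F₂ with independent assortment and complete dominance at both loci gives a 9:3:3:1 phenotypic ratio.
Under the 9:3:3:1 hypothesis (Σ ratio = 16, N = 347):
  tall red-fruited: 347 × 9/16 = 195.1875
  tall yellow-fruited: 347 × 3/16 = 65.0625
  dwarf red-fruited: 347 × 3/16 = 65.0625
  dwarf yellow-fruited: 347 × 1/16 = 21.6875
χ² = Σ (O − E)² / E
  tall red-fruited: (176 − 195.1875)² / 195.1875 = 1.8862
  tall yellow-fruited: (79 − 65.0625)² / 65.0625 = 2.9857
  dwarf red-fruited: (69 − 65.0625)² / 65.0625 = 0.2383
  dwarf yellow-fruited: (23 − 21.6875)² / 21.6875 = 0.0794
χ² = 1.8862 + 2.9857 + 0.2383 + 0.0794 = 5.1896 ≈ 5.190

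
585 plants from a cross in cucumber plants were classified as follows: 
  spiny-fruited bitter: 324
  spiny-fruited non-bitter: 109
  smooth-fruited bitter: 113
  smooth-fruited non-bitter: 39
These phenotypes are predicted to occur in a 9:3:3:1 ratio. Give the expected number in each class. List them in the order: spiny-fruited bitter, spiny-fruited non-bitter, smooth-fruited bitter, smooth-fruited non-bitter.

329.0625, 109.6875, 109.6875, 36.5625

The 9:3:3:1 ratio has 16 parts, so with N = 585 the expected counts are:
  spiny-fruited bitter: 585 × 9/16 = 329.0625
  spiny-fruited non-bitter: 585 × 3/16 = 109.6875
  smooth-fruited bitter: 585 × 3/16 = 109.6875
  smooth-fruited non-bitter: 585 × 1/16 = 36.5625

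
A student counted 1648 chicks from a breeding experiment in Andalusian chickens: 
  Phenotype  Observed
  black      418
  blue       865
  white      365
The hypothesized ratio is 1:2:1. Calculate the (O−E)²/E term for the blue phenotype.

2.040

Total ratio parts = 4. Expected numbers out of 1648:
  black: 1648 × 1/4 = 412
  blue: 1648 × 2/4 = 824
  white: 1648 × 1/4 = 412
Contribution of blue: (865 − 824)² / 824 = 2.0400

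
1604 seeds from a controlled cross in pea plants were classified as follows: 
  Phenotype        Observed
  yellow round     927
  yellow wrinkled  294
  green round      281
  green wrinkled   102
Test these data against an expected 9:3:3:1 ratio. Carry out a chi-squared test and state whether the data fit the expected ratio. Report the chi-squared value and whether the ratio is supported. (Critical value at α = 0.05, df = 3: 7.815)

The 9:3:3:1 ratio has 16 parts, so with N = 1604 the expected counts are:
  yellow round: 1604 × 9/16 = 902.25
  yellow wrinkled: 1604 × 3/16 = 300.75
  green round: 1604 × 3/16 = 300.75
  green wrinkled: 1604 × 1/16 = 100.25
χ² = Σ (O − E)² / E
  yellow round: (927 − 902.25)² / 902.25 = 0.6789
  yellow wrinkled: (294 − 300.75)² / 300.75 = 0.1515
  green round: (281 − 300.75)² / 300.75 = 1.2970
  green wrinkled: (102 − 100.25)² / 100.25 = 0.0305
χ² = 0.6789 + 0.1515 + 1.2970 + 0.0305 = 2.1579 ≈ 2.158
Degrees of freedom = 4 − 1 = 3; critical value at α = 0.05 is 7.815.
Since 2.158 < 7.815, we fail to reject the null hypothesis — the data are consistent with the 9:3:3:1 ratio.

2.158; consistent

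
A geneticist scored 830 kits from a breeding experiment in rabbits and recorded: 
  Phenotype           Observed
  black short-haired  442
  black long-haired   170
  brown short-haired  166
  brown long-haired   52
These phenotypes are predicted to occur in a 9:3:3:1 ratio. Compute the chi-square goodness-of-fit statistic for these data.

Total ratio parts = 16. Expected numbers out of 830:
  black short-haired: 830 × 9/16 = 466.875
  black long-haired: 830 × 3/16 = 155.625
  brown short-haired: 830 × 3/16 = 155.625
  brown long-haired: 830 × 1/16 = 51.875
χ² = Σ (O − E)² / E
  black short-haired: (442 − 466.875)² / 466.875 = 1.3253
  black long-haired: (170 − 155.625)² / 155.625 = 1.3278
  brown short-haired: (166 − 155.625)² / 155.625 = 0.6917
  brown long-haired: (52 − 51.875)² / 51.875 = 0.0003
χ² = 1.3253 + 1.3278 + 0.6917 + 0.0003 = 3.3451 ≈ 3.345

3.345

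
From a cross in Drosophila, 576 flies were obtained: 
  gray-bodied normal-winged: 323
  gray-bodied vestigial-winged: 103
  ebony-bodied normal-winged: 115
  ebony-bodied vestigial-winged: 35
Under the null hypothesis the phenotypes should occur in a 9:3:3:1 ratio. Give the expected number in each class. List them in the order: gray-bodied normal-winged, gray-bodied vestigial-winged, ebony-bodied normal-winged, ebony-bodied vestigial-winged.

Under the 9:3:3:1 hypothesis (Σ ratio = 16, N = 576):
  gray-bodied normal-winged: 576 × 9/16 = 324
  gray-bodied vestigial-winged: 576 × 3/16 = 108
  ebony-bodied normal-winged: 576 × 3/16 = 108
  ebony-bodied vestigial-winged: 576 × 1/16 = 36

324, 108, 108, 36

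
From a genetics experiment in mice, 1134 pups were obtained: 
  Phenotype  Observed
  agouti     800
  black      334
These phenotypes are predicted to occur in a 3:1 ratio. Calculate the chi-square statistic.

Under the 3:1 hypothesis (Σ ratio = 4, N = 1134):
  agouti: 1134 × 3/4 = 850.5
  black: 1134 × 1/4 = 283.5
χ² = Σ (O − E)² / E
  agouti: (800 − 850.5)² / 850.5 = 2.9985
  black: (334 − 283.5)² / 283.5 = 8.9956
χ² = 2.9985 + 8.9956 = 11.9941 ≈ 11.994

11.994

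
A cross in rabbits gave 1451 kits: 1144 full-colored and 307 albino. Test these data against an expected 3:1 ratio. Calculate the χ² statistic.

Under the 3:1 hypothesis (Σ ratio = 4, N = 1451):
  full-colored: 1451 × 3/4 = 1088.25
  albino: 1451 × 1/4 = 362.75
χ² = Σ (O − E)² / E
  full-colored: (1144 − 1088.25)² / 1088.25 = 2.8560
  albino: (307 − 362.75)² / 362.75 = 8.5681
χ² = 2.8560 + 8.5681 = 11.4241 ≈ 11.424

11.424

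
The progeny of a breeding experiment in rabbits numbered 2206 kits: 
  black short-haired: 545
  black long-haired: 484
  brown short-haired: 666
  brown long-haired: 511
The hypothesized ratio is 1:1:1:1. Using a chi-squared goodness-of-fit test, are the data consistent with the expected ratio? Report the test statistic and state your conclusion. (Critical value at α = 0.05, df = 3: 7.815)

35.084; not consistent

Under the 1:1:1:1 hypothesis (Σ ratio = 4, N = 2206):
  black short-haired: 2206 × 1/4 = 551.5
  black long-haired: 2206 × 1/4 = 551.5
  brown short-haired: 2206 × 1/4 = 551.5
  brown long-haired: 2206 × 1/4 = 551.5
χ² = Σ (O − E)² / E
  black short-haired: (545 − 551.5)² / 551.5 = 0.0766
  black long-haired: (484 − 551.5)² / 551.5 = 8.2616
  brown short-haired: (666 − 551.5)² / 551.5 = 23.7720
  brown long-haired: (511 − 551.5)² / 551.5 = 2.9742
χ² = 0.0766 + 8.2616 + 23.7720 + 2.9742 = 35.0844 ≈ 35.084
Degrees of freedom = 4 − 1 = 3; critical value at α = 0.05 is 7.815.
Since 35.084 > 7.815, we reject the null hypothesis — the data do not fit the 1:1:1:1 ratio.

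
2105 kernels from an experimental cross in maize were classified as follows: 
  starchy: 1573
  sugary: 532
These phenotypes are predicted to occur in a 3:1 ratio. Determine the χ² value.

Expected counts for N = 2105 under a 3:1 ratio (total parts = 4):
  starchy: 2105 × 3/4 = 1578.75
  sugary: 2105 × 1/4 = 526.25
χ² = Σ (O − E)² / E
  starchy: (1573 − 1578.75)² / 1578.75 = 0.0209
  sugary: (532 − 526.25)² / 526.25 = 0.0628
χ² = 0.0209 + 0.0628 = 0.0837 ≈ 0.084

0.084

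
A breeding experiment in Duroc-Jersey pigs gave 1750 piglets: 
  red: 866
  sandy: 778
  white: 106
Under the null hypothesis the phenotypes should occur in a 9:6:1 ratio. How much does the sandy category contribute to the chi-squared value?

The 9:6:1 ratio has 16 parts, so with N = 1750 the expected counts are:
  red: 1750 × 9/16 = 984.375
  sandy: 1750 × 6/16 = 656.25
  white: 1750 × 1/16 = 109.375
Contribution of sandy: (778 − 656.25)² / 656.25 = 22.5875

22.588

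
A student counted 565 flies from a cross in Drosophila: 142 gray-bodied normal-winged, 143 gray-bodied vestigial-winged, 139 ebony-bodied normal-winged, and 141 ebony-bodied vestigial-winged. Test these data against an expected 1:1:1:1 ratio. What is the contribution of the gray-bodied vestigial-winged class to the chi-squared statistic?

Total ratio parts = 4. Expected numbers out of 565:
  gray-bodied normal-winged: 565 × 1/4 = 141.25
  gray-bodied vestigial-winged: 565 × 1/4 = 141.25
  ebony-bodied normal-winged: 565 × 1/4 = 141.25
  ebony-bodied vestigial-winged: 565 × 1/4 = 141.25
Contribution of gray-bodied vestigial-winged: (143 − 141.25)² / 141.25 = 0.0217

0.022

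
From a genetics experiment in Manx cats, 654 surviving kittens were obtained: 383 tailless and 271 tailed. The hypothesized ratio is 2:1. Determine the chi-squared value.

Total ratio parts = 3. Expected numbers out of 654:
  tailless: 654 × 2/3 = 436
  tailed: 654 × 1/3 = 218
χ² = Σ (O − E)² / E
  tailless: (383 − 436)² / 436 = 6.4427
  tailed: (271 − 218)² / 218 = 12.8853
χ² = 6.4427 + 12.8853 = 19.328

19.328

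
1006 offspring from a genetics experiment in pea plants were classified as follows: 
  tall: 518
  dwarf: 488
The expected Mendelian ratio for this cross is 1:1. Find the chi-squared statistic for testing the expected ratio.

The 1:1 ratio has 2 parts, so with N = 1006 the expected counts are:
  tall: 1006 × 1/2 = 503
  dwarf: 1006 × 1/2 = 503
χ² = Σ (O − E)² / E
  tall: (518 − 503)² / 503 = 0.4473
  dwarf: (488 − 503)² / 503 = 0.4473
χ² = 0.4473 + 0.4473 = 0.8946 ≈ 0.895

0.895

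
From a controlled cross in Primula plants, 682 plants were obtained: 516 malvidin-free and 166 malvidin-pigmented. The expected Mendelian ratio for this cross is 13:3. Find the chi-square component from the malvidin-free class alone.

The 13:3 ratio has 16 parts, so with N = 682 the expected counts are:
  malvidin-free: 682 × 13/16 = 554.125
  malvidin-pigmented: 682 × 3/16 = 127.875
Contribution of malvidin-free: (516 − 554.125)² / 554.125 = 2.6231

2.623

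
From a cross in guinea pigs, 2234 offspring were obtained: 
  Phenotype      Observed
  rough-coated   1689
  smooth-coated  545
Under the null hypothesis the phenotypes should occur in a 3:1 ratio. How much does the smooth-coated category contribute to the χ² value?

The 3:1 ratio has 4 parts, so with N = 2234 the expected counts are:
  rough-coated: 2234 × 3/4 = 1675.5
  smooth-coated: 2234 × 1/4 = 558.5
Contribution of smooth-coated: (545 − 558.5)² / 558.5 = 0.3263

0.326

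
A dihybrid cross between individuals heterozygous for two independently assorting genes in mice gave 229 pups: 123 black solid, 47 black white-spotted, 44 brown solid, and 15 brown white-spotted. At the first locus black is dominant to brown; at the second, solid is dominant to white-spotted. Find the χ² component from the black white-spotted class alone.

0.384

A dihybrid F₂ with independent assortment and complete dominance at both loci gives a 9:3:3:1 phenotypic ratio.
Expected counts for N = 229 under a 9:3:3:1 ratio (total parts = 16):
  black solid: 229 × 9/16 = 128.8125
  black white-spotted: 229 × 3/16 = 42.9375
  brown solid: 229 × 3/16 = 42.9375
  brown white-spotted: 229 × 1/16 = 14.3125
Contribution of black white-spotted: (47 − 42.9375)² / 42.9375 = 0.3844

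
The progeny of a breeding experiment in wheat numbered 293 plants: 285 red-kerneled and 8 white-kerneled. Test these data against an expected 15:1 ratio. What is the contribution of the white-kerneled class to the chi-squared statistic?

5.807

Total ratio parts = 16. Expected numbers out of 293:
  red-kerneled: 293 × 15/16 = 274.6875
  white-kerneled: 293 × 1/16 = 18.3125
Contribution of white-kerneled: (8 − 18.3125)² / 18.3125 = 5.8074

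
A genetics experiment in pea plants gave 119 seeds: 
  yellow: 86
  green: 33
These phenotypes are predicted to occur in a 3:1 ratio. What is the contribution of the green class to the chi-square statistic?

0.355

The 3:1 ratio has 4 parts, so with N = 119 the expected counts are:
  yellow: 119 × 3/4 = 89.25
  green: 119 × 1/4 = 29.75
Contribution of green: (33 − 29.75)² / 29.75 = 0.3550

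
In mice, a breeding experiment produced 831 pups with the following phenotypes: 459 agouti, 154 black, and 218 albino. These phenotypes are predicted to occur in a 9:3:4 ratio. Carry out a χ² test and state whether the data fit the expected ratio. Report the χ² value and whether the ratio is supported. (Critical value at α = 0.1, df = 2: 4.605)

The 9:3:4 ratio has 16 parts, so with N = 831 the expected counts are:
  agouti: 831 × 9/16 = 467.4375
  black: 831 × 3/16 = 155.8125
  albino: 831 × 4/16 = 207.75
χ² = Σ (O − E)² / E
  agouti: (459 − 467.4375)² / 467.4375 = 0.1523
  black: (154 − 155.8125)² / 155.8125 = 0.0211
  albino: (218 − 207.75)² / 207.75 = 0.5057
χ² = 0.1523 + 0.0211 + 0.5057 = 0.6791 ≈ 0.679
Degrees of freedom = 3 − 1 = 2; critical value at α = 0.1 is 4.605.
Since 0.679 < 4.605, we fail to reject the null hypothesis — the data are consistent with the 9:3:4 ratio.

0.679; consistent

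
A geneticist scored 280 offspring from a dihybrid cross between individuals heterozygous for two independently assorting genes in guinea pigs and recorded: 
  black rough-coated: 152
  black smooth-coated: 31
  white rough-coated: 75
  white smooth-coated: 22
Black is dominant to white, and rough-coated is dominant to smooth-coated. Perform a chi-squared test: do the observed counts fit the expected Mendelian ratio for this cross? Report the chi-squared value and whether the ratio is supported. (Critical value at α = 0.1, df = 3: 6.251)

19.797; not consistent

A dihybrid F₂ with independent assortment and complete dominance at both loci gives a 9:3:3:1 phenotypic ratio.
Expected counts for N = 280 under a 9:3:3:1 ratio (total parts = 16):
  black rough-coated: 280 × 9/16 = 157.5
  black smooth-coated: 280 × 3/16 = 52.5
  white rough-coated: 280 × 3/16 = 52.5
  white smooth-coated: 280 × 1/16 = 17.5
χ² = Σ (O − E)² / E
  black rough-coated: (152 − 157.5)² / 157.5 = 0.1921
  black smooth-coated: (31 − 52.5)² / 52.5 = 8.8048
  white rough-coated: (75 − 52.5)² / 52.5 = 9.6429
  white smooth-coated: (22 − 17.5)² / 17.5 = 1.1571
χ² = 0.1921 + 8.8048 + 9.6429 + 1.1571 = 19.7969 ≈ 19.797
Degrees of freedom = 4 − 1 = 3; critical value at α = 0.1 is 6.251.
Since 19.797 > 6.251, we reject the null hypothesis — the data do not fit the 9:3:3:1 ratio.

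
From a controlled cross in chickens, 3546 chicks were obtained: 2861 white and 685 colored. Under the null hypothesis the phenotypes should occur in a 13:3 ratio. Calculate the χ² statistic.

The 13:3 ratio has 16 parts, so with N = 3546 the expected counts are:
  white: 3546 × 13/16 = 2881.125
  colored: 3546 × 3/16 = 664.875
χ² = Σ (O − E)² / E
  white: (2861 − 2881.125)² / 2881.125 = 0.1406
  colored: (685 − 664.875)² / 664.875 = 0.6092
χ² = 0.1406 + 0.6092 = 0.7498 ≈ 0.750

0.750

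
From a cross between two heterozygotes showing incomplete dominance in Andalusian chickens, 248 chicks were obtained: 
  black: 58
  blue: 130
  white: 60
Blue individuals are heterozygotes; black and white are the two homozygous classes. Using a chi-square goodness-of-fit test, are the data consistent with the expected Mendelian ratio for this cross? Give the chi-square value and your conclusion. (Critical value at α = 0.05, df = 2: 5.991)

With incomplete dominance, a heterozygote × heterozygote cross gives a 1:2:1 phenotypic ratio.
Total ratio parts = 4. Expected numbers out of 248:
  black: 248 × 1/4 = 62
  blue: 248 × 2/4 = 124
  white: 248 × 1/4 = 62
χ² = Σ (O − E)² / E
  black: (58 − 62)² / 62 = 0.2581
  blue: (130 − 124)² / 124 = 0.2903
  white: (60 − 62)² / 62 = 0.0645
χ² = 0.2581 + 0.2903 + 0.0645 = 0.6129 ≈ 0.613
Degrees of freedom = 3 − 1 = 2; critical value at α = 0.05 is 5.991.
Since 0.613 < 5.991, we fail to reject the null hypothesis — the data are consistent with the 1:2:1 ratio.

0.613; consistent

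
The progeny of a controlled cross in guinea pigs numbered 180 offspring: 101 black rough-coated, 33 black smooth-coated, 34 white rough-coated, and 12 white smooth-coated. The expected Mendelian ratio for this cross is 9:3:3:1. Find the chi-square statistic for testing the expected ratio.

0.069

Under the 9:3:3:1 hypothesis (Σ ratio = 16, N = 180):
  black rough-coated: 180 × 9/16 = 101.25
  black smooth-coated: 180 × 3/16 = 33.75
  white rough-coated: 180 × 3/16 = 33.75
  white smooth-coated: 180 × 1/16 = 11.25
χ² = Σ (O − E)² / E
  black rough-coated: (101 − 101.25)² / 101.25 = 0.0006
  black smooth-coated: (33 − 33.75)² / 33.75 = 0.0167
  white rough-coated: (34 − 33.75)² / 33.75 = 0.0019
  white smooth-coated: (12 − 11.25)² / 11.25 = 0.0500
χ² = 0.0006 + 0.0167 + 0.0019 + 0.0500 = 0.0692 ≈ 0.069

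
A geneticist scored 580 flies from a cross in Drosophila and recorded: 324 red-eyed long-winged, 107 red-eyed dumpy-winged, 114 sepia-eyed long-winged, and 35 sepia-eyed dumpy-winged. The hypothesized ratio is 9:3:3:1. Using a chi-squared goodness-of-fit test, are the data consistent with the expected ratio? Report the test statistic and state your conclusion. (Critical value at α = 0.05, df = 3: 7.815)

The 9:3:3:1 ratio has 16 parts, so with N = 580 the expected counts are:
  red-eyed long-winged: 580 × 9/16 = 326.25
  red-eyed dumpy-winged: 580 × 3/16 = 108.75
  sepia-eyed long-winged: 580 × 3/16 = 108.75
  sepia-eyed dumpy-winged: 580 × 1/16 = 36.25
χ² = Σ (O − E)² / E
  red-eyed long-winged: (324 − 326.25)² / 326.25 = 0.0155
  red-eyed dumpy-winged: (107 − 108.75)² / 108.75 = 0.0282
  sepia-eyed long-winged: (114 − 108.75)² / 108.75 = 0.2534
  sepia-eyed dumpy-winged: (35 − 36.25)² / 36.25 = 0.0431
χ² = 0.0155 + 0.0282 + 0.2534 + 0.0431 = 0.3402 ≈ 0.340
Degrees of freedom = 4 − 1 = 3; critical value at α = 0.05 is 7.815.
Since 0.340 < 7.815, we fail to reject the null hypothesis — the data are consistent with the 9:3:3:1 ratio.

0.340; consistent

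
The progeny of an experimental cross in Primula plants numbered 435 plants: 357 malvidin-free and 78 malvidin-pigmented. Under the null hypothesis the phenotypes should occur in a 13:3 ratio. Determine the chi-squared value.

The 13:3 ratio has 16 parts, so with N = 435 the expected counts are:
  malvidin-free: 435 × 13/16 = 353.4375
  malvidin-pigmented: 435 × 3/16 = 81.5625
χ² = Σ (O − E)² / E
  malvidin-free: (357 − 353.4375)² / 353.4375 = 0.0359
  malvidin-pigmented: (78 − 81.5625)² / 81.5625 = 0.1556
χ² = 0.0359 + 0.1556 = 0.1915 ≈ 0.192

0.192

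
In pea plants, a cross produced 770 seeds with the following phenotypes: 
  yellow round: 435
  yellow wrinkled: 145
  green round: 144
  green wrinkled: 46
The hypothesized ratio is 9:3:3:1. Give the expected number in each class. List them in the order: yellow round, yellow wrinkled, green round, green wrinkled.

The 9:3:3:1 ratio has 16 parts, so with N = 770 the expected counts are:
  yellow round: 770 × 9/16 = 433.125
  yellow wrinkled: 770 × 3/16 = 144.375
  green round: 770 × 3/16 = 144.375
  green wrinkled: 770 × 1/16 = 48.125

433.125, 144.375, 144.375, 48.125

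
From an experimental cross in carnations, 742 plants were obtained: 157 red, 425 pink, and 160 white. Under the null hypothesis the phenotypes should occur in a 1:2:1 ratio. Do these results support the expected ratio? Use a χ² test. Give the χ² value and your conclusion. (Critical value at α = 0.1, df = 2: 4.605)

Total ratio parts = 4. Expected numbers out of 742:
  red: 742 × 1/4 = 185.5
  pink: 742 × 2/4 = 371
  white: 742 × 1/4 = 185.5
χ² = Σ (O − E)² / E
  red: (157 − 185.5)² / 185.5 = 4.3787
  pink: (425 − 371)² / 371 = 7.8598
  white: (160 − 185.5)² / 185.5 = 3.5054
χ² = 4.3787 + 7.8598 + 3.5054 = 15.7439 ≈ 15.744
Degrees of freedom = 3 − 1 = 2; critical value at α = 0.1 is 4.605.
Since 15.744 > 4.605, we reject the null hypothesis — the data do not fit the 1:2:1 ratio.

15.744; not consistent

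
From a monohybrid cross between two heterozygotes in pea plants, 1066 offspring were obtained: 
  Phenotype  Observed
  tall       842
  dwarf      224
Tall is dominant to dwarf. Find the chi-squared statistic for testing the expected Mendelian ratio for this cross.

9.037

For a monohybrid cross between heterozygotes with complete dominance, the expected phenotypic ratio is 3:1.
Under the 3:1 hypothesis (Σ ratio = 4, N = 1066):
  tall: 1066 × 3/4 = 799.5
  dwarf: 1066 × 1/4 = 266.5
χ² = Σ (O − E)² / E
  tall: (842 − 799.5)² / 799.5 = 2.2592
  dwarf: (224 − 266.5)² / 266.5 = 6.7777
χ² = 2.2592 + 6.7777 = 9.0369 ≈ 9.037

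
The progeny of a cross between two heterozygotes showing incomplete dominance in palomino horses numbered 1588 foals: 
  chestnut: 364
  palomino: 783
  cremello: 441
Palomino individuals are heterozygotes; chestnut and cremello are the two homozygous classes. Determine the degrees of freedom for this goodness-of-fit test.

2

With incomplete dominance, a heterozygote × heterozygote cross gives a 1:2:1 phenotypic ratio.
A goodness-of-fit test with 3 phenotype classes has df = 3 − 1 = 2.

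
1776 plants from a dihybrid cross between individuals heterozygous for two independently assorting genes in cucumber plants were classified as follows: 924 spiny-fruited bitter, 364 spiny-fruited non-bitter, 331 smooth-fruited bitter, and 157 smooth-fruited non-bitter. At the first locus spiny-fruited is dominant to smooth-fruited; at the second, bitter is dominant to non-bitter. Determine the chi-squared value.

A dihybrid F₂ with independent assortment and complete dominance at both loci gives a 9:3:3:1 phenotypic ratio.
The 9:3:3:1 ratio has 16 parts, so with N = 1776 the expected counts are:
  spiny-fruited bitter: 1776 × 9/16 = 999
  spiny-fruited non-bitter: 1776 × 3/16 = 333
  smooth-fruited bitter: 1776 × 3/16 = 333
  smooth-fruited non-bitter: 1776 × 1/16 = 111
χ² = Σ (O − E)² / E
  spiny-fruited bitter: (924 − 999)² / 999 = 5.6306
  spiny-fruited non-bitter: (364 − 333)² / 333 = 2.8859
  smooth-fruited bitter: (331 − 333)² / 333 = 0.0120
  smooth-fruited non-bitter: (157 − 111)² / 111 = 19.0631
χ² = 5.6306 + 2.8859 + 0.0120 + 19.0631 = 27.5916 ≈ 27.592

27.592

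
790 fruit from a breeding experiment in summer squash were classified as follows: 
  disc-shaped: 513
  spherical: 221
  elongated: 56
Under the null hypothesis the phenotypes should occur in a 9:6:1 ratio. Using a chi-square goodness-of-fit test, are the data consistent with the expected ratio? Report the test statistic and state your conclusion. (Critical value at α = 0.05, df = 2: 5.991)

Total ratio parts = 16. Expected numbers out of 790:
  disc-shaped: 790 × 9/16 = 444.375
  spherical: 790 × 6/16 = 296.25
  elongated: 790 × 1/16 = 49.375
χ² = Σ (O − E)² / E
  disc-shaped: (513 − 444.375)² / 444.375 = 10.5978
  spherical: (221 − 296.25)² / 296.25 = 19.1141
  elongated: (56 − 49.375)² / 49.375 = 0.8889
χ² = 10.5978 + 19.1141 + 0.8889 = 30.6008 ≈ 30.601
Degrees of freedom = 3 − 1 = 2; critical value at α = 0.05 is 5.991.
Since 30.601 > 5.991, we reject the null hypothesis — the data do not fit the 9:6:1 ratio.

30.601; not consistent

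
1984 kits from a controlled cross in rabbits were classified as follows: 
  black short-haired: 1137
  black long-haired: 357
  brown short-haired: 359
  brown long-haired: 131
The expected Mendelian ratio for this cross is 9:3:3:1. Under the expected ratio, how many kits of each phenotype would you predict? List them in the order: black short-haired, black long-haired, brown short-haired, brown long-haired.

Expected counts for N = 1984 under a 9:3:3:1 ratio (total parts = 16):
  black short-haired: 1984 × 9/16 = 1116
  black long-haired: 1984 × 3/16 = 372
  brown short-haired: 1984 × 3/16 = 372
  brown long-haired: 1984 × 1/16 = 124

1116, 372, 372, 124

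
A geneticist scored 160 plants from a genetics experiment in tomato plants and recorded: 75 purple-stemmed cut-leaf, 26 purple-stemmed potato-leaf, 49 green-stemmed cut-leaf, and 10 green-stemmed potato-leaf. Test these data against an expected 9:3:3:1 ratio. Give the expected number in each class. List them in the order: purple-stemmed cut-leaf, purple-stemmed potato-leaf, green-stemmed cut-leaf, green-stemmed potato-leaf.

90, 30, 30, 10

Expected counts for N = 160 under a 9:3:3:1 ratio (total parts = 16):
  purple-stemmed cut-leaf: 160 × 9/16 = 90
  purple-stemmed potato-leaf: 160 × 3/16 = 30
  green-stemmed cut-leaf: 160 × 3/16 = 30
  green-stemmed potato-leaf: 160 × 1/16 = 10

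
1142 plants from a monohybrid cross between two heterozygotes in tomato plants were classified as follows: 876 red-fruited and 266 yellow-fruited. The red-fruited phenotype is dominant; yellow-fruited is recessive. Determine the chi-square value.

1.776

For a monohybrid cross between heterozygotes with complete dominance, the expected phenotypic ratio is 3:1.
Total ratio parts = 4. Expected numbers out of 1142:
  red-fruited: 1142 × 3/4 = 856.5
  yellow-fruited: 1142 × 1/4 = 285.5
χ² = Σ (O − E)² / E
  red-fruited: (876 − 856.5)² / 856.5 = 0.4440
  yellow-fruited: (266 − 285.5)² / 285.5 = 1.3319
χ² = 0.4440 + 1.3319 = 1.7759 ≈ 1.776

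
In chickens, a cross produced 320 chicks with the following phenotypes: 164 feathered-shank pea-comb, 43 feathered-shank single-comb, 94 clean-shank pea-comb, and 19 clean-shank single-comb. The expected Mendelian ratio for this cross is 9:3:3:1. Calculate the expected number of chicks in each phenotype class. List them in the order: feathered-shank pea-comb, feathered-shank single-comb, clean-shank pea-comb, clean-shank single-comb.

180, 60, 60, 20

Total ratio parts = 16. Expected numbers out of 320:
  feathered-shank pea-comb: 320 × 9/16 = 180
  feathered-shank single-comb: 320 × 3/16 = 60
  clean-shank pea-comb: 320 × 3/16 = 60
  clean-shank single-comb: 320 × 1/16 = 20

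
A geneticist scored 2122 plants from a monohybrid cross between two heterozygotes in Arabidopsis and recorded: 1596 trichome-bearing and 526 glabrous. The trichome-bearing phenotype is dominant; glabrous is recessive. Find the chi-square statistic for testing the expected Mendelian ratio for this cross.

For a monohybrid cross between heterozygotes with complete dominance, the expected phenotypic ratio is 3:1.
Expected counts for N = 2122 under a 3:1 ratio (total parts = 4):
  trichome-bearing: 2122 × 3/4 = 1591.5
  glabrous: 2122 × 1/4 = 530.5
χ² = Σ (O − E)² / E
  trichome-bearing: (1596 − 1591.5)² / 1591.5 = 0.0127
  glabrous: (526 − 530.5)² / 530.5 = 0.0382
χ² = 0.0127 + 0.0382 = 0.0509 ≈ 0.051

0.051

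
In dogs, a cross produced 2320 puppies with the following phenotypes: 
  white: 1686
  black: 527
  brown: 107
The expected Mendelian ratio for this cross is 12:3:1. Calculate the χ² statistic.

Expected counts for N = 2320 under a 12:3:1 ratio (total parts = 16):
  white: 2320 × 12/16 = 1740
  black: 2320 × 3/16 = 435
  brown: 2320 × 1/16 = 145
χ² = Σ (O − E)² / E
  white: (1686 − 1740)² / 1740 = 1.6759
  black: (527 − 435)² / 435 = 19.4575
  brown: (107 − 145)² / 145 = 9.9586
χ² = 1.6759 + 19.4575 + 9.9586 = 31.092

31.092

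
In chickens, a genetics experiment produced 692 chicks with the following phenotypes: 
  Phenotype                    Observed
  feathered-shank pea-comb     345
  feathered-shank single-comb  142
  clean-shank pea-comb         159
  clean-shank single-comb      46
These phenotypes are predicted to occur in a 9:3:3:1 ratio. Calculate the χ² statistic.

Total ratio parts = 16. Expected numbers out of 692:
  feathered-shank pea-comb: 692 × 9/16 = 389.25
  feathered-shank single-comb: 692 × 3/16 = 129.75
  clean-shank pea-comb: 692 × 3/16 = 129.75
  clean-shank single-comb: 692 × 1/16 = 43.25
χ² = Σ (O − E)² / E
  feathered-shank pea-comb: (345 − 389.25)² / 389.25 = 5.0303
  feathered-shank single-comb: (142 − 129.75)² / 129.75 = 1.1566
  clean-shank pea-comb: (159 − 129.75)² / 129.75 = 6.5939
  clean-shank single-comb: (46 − 43.25)² / 43.25 = 0.1749
χ² = 5.0303 + 1.1566 + 6.5939 + 0.1749 = 12.9557 ≈ 12.956

12.956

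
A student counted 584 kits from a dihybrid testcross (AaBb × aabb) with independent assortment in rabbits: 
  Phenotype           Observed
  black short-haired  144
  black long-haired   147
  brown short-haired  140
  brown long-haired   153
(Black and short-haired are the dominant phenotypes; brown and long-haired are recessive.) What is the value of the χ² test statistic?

A dihybrid testcross with independent assortment gives a 1:1:1:1 ratio.
Total ratio parts = 4. Expected numbers out of 584:
  black short-haired: 584 × 1/4 = 146
  black long-haired: 584 × 1/4 = 146
  brown short-haired: 584 × 1/4 = 146
  brown long-haired: 584 × 1/4 = 146
χ² = Σ (O − E)² / E
  black short-haired: (144 − 146)² / 146 = 0.0274
  black long-haired: (147 − 146)² / 146 = 0.0068
  brown short-haired: (140 − 146)² / 146 = 0.2466
  brown long-haired: (153 − 146)² / 146 = 0.3356
χ² = 0.0274 + 0.0068 + 0.2466 + 0.3356 = 0.6164 ≈ 0.616

0.616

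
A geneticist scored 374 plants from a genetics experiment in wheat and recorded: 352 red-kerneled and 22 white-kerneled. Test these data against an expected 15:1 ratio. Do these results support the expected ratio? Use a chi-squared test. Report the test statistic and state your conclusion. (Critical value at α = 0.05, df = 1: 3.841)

0.086; consistent

Under the 15:1 hypothesis (Σ ratio = 16, N = 374):
  red-kerneled: 374 × 15/16 = 350.625
  white-kerneled: 374 × 1/16 = 23.375
χ² = Σ (O − E)² / E
  red-kerneled: (352 − 350.625)² / 350.625 = 0.0054
  white-kerneled: (22 − 23.375)² / 23.375 = 0.0809
χ² = 0.0054 + 0.0809 = 0.0863 ≈ 0.086
Degrees of freedom = 2 − 1 = 1; critical value at α = 0.05 is 3.841.
Since 0.086 < 3.841, we fail to reject the null hypothesis — the data are consistent with the 15:1 ratio.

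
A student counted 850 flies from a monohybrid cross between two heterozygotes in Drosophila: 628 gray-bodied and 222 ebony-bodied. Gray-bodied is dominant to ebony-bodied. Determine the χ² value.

0.566

For a monohybrid cross between heterozygotes with complete dominance, the expected phenotypic ratio is 3:1.
Under the 3:1 hypothesis (Σ ratio = 4, N = 850):
  gray-bodied: 850 × 3/4 = 637.5
  ebony-bodied: 850 × 1/4 = 212.5
χ² = Σ (O − E)² / E
  gray-bodied: (628 − 637.5)² / 637.5 = 0.1416
  ebony-bodied: (222 − 212.5)² / 212.5 = 0.4247
χ² = 0.1416 + 0.4247 = 0.5663 ≈ 0.566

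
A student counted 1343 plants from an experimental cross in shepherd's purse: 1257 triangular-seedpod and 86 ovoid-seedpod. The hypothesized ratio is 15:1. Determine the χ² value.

Expected counts for N = 1343 under a 15:1 ratio (total parts = 16):
  triangular-seedpod: 1343 × 15/16 = 1259.0625
  ovoid-seedpod: 1343 × 1/16 = 83.9375
χ² = Σ (O − E)² / E
  triangular-seedpod: (1257 − 1259.0625)² / 1259.0625 = 0.0034
  ovoid-seedpod: (86 − 83.9375)² / 83.9375 = 0.0507
χ² = 0.0034 + 0.0507 = 0.0541 ≈ 0.054

0.054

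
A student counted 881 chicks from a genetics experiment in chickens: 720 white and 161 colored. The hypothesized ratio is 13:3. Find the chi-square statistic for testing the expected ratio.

Total ratio parts = 16. Expected numbers out of 881:
  white: 881 × 13/16 = 715.8125
  colored: 881 × 3/16 = 165.1875
χ² = Σ (O − E)² / E
  white: (720 − 715.8125)² / 715.8125 = 0.0245
  colored: (161 − 165.1875)² / 165.1875 = 0.1062
χ² = 0.0245 + 0.1062 = 0.1307 ≈ 0.131

0.131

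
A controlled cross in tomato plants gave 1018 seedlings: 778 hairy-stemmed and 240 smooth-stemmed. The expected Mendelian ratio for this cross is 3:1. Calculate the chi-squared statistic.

1.102

The 3:1 ratio has 4 parts, so with N = 1018 the expected counts are:
  hairy-stemmed: 1018 × 3/4 = 763.5
  smooth-stemmed: 1018 × 1/4 = 254.5
χ² = Σ (O − E)² / E
  hairy-stemmed: (778 − 763.5)² / 763.5 = 0.2754
  smooth-stemmed: (240 − 254.5)² / 254.5 = 0.8261
χ² = 0.2754 + 0.8261 = 1.1015 ≈ 1.102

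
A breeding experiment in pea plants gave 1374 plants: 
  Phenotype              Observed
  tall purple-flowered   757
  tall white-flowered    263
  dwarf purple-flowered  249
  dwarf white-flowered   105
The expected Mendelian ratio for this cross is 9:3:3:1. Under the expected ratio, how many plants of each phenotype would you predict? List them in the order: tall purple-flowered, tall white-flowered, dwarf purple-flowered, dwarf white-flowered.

772.875, 257.625, 257.625, 85.875

Expected counts for N = 1374 under a 9:3:3:1 ratio (total parts = 16):
  tall purple-flowered: 1374 × 9/16 = 772.875
  tall white-flowered: 1374 × 3/16 = 257.625
  dwarf purple-flowered: 1374 × 3/16 = 257.625
  dwarf white-flowered: 1374 × 1/16 = 85.875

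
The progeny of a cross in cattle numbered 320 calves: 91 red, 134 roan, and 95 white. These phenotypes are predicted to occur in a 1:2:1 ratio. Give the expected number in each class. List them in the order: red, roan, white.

Expected counts for N = 320 under a 1:2:1 ratio (total parts = 4):
  red: 320 × 1/4 = 80
  roan: 320 × 2/4 = 160
  white: 320 × 1/4 = 80

80, 160, 80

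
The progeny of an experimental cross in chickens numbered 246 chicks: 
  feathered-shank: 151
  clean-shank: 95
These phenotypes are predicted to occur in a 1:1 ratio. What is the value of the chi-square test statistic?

12.748

The 1:1 ratio has 2 parts, so with N = 246 the expected counts are:
  feathered-shank: 246 × 1/2 = 123
  clean-shank: 246 × 1/2 = 123
χ² = Σ (O − E)² / E
  feathered-shank: (151 − 123)² / 123 = 6.3740
  clean-shank: (95 − 123)² / 123 = 6.3740
χ² = 6.3740 + 6.3740 = 12.748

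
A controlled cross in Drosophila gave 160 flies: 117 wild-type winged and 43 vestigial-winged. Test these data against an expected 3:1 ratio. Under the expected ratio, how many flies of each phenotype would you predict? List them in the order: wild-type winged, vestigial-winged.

Total ratio parts = 4. Expected numbers out of 160:
  wild-type winged: 160 × 3/4 = 120
  vestigial-winged: 160 × 1/4 = 40

120, 40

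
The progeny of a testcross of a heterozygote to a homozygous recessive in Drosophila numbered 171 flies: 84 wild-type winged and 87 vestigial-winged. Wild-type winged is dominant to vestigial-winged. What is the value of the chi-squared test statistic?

A testcross of a heterozygote (Aa × aa) gives a 1:1 phenotypic ratio.
Expected counts for N = 171 under a 1:1 ratio (total parts = 2):
  wild-type winged: 171 × 1/2 = 85.5
  vestigial-winged: 171 × 1/2 = 85.5
χ² = Σ (O − E)² / E
  wild-type winged: (84 − 85.5)² / 85.5 = 0.0263
  vestigial-winged: (87 − 85.5)² / 85.5 = 0.0263
χ² = 0.0263 + 0.0263 = 0.0526 ≈ 0.053

0.053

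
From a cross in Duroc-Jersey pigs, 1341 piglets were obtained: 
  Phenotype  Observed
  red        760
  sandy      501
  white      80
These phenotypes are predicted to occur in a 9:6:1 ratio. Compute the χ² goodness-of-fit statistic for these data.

0.223

Under the 9:6:1 hypothesis (Σ ratio = 16, N = 1341):
  red: 1341 × 9/16 = 754.3125
  sandy: 1341 × 6/16 = 502.875
  white: 1341 × 1/16 = 83.8125
χ² = Σ (O − E)² / E
  red: (760 − 754.3125)² / 754.3125 = 0.0429
  sandy: (501 − 502.875)² / 502.875 = 0.0070
  white: (80 − 83.8125)² / 83.8125 = 0.1734
χ² = 0.0429 + 0.0070 + 0.1734 = 0.2233 ≈ 0.223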